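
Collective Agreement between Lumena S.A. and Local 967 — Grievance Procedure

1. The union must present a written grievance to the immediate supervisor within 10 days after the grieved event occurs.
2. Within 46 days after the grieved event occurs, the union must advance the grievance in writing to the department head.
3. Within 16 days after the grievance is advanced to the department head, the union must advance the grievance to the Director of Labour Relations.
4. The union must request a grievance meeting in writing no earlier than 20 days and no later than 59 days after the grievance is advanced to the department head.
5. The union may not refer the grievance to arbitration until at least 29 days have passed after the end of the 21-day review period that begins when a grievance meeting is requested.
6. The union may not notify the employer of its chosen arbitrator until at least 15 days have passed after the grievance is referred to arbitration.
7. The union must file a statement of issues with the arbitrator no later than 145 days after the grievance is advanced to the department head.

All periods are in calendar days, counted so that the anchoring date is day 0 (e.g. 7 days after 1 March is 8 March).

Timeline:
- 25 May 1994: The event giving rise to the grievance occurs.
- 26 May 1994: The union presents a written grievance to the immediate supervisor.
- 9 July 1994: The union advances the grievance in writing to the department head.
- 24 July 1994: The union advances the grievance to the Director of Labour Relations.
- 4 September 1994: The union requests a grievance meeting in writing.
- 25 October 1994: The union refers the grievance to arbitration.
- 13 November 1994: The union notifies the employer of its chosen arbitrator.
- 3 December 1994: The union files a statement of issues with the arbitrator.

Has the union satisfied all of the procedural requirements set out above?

(1) due by 25 May 1994 + 10 days = 4 June 1994; 26 May 1994 is within that limit.
(2) due by 25 May 1994 + 46 days = 10 July 1994; completed 9 July 1994, before the deadline.
(3) due by 9 July 1994 + 16 days = 25 July 1994; done 24 July 1994 — timely.
(4) the permitted window runs from 9 July 1994 + 20 = 29 July 1994 to 9 July 1994 + 59 = 6 September 1994; done 4 September 1994, which is between those dates.
(5) permitted from 25 September 1994 + 29 days = 24 October 1994 onward; done 25 October 1994, after the minimum wait.
(6) permitted from 25 October 1994 + 15 days = 9 November 1994 onward; done 13 November 1994, after the minimum wait.
(7) due by 9 July 1994 + 145 days = 1 December 1994; 3 December 1994 misses that deadline by 2 days.
Later steps need not be reached.

No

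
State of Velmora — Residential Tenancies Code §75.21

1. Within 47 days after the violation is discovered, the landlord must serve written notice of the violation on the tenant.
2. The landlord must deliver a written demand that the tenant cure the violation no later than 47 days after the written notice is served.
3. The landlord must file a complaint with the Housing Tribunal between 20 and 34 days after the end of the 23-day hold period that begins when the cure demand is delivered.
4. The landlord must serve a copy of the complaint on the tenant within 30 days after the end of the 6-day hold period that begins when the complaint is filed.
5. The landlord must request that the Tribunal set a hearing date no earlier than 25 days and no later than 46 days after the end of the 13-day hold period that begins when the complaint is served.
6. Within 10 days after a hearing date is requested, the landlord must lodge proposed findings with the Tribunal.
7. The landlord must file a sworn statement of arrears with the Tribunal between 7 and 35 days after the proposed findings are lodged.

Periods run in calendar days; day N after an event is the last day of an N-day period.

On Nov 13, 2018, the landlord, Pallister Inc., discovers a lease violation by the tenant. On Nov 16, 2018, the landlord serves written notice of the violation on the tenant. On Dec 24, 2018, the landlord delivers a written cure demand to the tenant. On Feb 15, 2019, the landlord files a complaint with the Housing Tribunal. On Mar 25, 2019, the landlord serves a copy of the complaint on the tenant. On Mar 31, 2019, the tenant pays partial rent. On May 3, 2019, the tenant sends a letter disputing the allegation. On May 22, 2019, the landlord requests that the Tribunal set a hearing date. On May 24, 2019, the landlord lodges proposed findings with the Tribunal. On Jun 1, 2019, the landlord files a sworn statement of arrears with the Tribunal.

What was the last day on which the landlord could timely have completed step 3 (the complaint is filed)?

Feb 19, 2019

The cure demand is delivered on Dec 24, 2018; the 23-day hold period therefore ends Jan 16, 2019, and step 3 runs from that date. The window is 20–34 days after Jan 16, 2019; it closes on Feb 19, 2019.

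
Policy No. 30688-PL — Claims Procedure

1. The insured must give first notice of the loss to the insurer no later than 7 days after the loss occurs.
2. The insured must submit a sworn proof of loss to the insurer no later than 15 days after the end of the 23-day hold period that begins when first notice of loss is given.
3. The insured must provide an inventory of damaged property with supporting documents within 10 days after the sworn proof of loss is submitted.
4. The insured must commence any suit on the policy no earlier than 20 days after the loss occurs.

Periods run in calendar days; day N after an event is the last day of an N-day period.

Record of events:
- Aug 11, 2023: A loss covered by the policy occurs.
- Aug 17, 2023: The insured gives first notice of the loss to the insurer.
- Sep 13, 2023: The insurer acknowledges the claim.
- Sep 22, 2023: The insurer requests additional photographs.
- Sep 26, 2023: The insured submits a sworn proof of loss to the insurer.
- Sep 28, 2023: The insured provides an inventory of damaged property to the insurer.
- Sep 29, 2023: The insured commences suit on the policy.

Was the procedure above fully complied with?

No

Step 1 — counting 7 days from Aug 11, 2023 (when the loss occurs) gives a deadline of Aug 18, 2023; Aug 17, 2023 is within that limit.
Step 2 — counting 15 days from Sep 9, 2023 (end of the 23-day hold period, which began when first notice of loss is given on Aug 17, 2023) gives a deadline of Sep 24, 2023; Sep 26, 2023 misses that deadline by 2 days.
The procedure was therefore not followed at step 2.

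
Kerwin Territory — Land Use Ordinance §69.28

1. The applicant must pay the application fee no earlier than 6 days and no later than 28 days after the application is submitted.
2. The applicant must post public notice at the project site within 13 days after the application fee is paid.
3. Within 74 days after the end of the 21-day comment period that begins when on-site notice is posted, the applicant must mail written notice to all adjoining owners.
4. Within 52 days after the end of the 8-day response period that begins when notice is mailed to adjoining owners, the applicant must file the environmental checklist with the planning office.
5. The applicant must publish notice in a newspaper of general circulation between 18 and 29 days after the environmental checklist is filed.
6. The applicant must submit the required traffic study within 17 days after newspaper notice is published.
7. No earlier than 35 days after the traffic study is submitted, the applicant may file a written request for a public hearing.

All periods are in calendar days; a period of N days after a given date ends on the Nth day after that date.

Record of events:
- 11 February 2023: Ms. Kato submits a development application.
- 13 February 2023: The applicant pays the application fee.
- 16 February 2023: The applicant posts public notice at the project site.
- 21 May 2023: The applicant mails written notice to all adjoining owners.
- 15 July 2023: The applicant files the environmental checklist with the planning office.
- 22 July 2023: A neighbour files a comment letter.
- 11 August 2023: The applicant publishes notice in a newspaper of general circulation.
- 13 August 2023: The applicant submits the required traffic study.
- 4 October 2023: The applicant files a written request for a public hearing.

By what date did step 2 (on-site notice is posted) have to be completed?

26 February 2023

Step 2 runs from 13 February 2023, when the application fee is paid. 13 days after 13 February 2023 is 26 February 2023.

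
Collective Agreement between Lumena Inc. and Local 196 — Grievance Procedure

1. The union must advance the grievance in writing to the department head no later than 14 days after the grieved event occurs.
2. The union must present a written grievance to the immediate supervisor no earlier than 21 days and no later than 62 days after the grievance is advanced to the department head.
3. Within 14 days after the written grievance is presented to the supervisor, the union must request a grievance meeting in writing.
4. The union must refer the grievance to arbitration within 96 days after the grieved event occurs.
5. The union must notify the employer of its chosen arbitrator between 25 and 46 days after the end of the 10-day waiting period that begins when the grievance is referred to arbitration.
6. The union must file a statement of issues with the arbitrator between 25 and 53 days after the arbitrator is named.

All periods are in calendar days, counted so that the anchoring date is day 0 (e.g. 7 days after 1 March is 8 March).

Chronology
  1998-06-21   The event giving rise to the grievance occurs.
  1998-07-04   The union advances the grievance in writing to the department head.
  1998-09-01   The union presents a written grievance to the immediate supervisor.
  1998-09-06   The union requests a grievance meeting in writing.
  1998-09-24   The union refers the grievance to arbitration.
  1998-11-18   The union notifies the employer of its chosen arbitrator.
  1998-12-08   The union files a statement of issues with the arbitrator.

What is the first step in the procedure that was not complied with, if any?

(1) due by 1998-06-21 + 14 days = 1998-07-05; 1998-07-04 is within that limit.
(2) the permitted window runs from 1998-07-04 + 21 = 1998-07-25 to 1998-07-04 + 62 = 1998-09-04; done 1998-09-01, which is between those dates.
(3) due by 1998-09-01 + 14 days = 1998-09-15; completed 1998-09-06, before the deadline.
(4) due by 1998-06-21 + 96 days = 1998-09-25; 1998-09-24 is within that limit.
(5) the permitted window runs from 1998-10-04 + 25 = 1998-10-29 to 1998-10-04 + 46 = 1998-11-19; 1998-11-18 falls inside that range.
(6) the permitted window runs from 1998-11-18 + 25 = 1998-12-13 to 1998-11-18 + 53 = 1999-01-10; done 1998-12-08 — 5 days before the window opened.
Later steps need not be reached.

Step 6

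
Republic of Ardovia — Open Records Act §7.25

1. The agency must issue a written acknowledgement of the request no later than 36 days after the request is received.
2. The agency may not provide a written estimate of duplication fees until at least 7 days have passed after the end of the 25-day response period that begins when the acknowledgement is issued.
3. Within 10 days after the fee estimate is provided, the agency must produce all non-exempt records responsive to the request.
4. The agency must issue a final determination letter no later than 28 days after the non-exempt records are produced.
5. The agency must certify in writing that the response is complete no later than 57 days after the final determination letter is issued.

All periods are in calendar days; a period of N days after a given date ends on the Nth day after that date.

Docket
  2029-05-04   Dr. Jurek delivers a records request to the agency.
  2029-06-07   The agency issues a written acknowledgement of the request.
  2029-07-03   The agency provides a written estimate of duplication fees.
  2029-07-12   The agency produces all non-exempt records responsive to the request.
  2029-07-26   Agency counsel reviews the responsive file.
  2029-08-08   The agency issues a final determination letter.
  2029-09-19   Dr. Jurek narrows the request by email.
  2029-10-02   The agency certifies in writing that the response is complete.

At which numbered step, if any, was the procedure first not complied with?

(1) due by 2029-05-04 + 36 days = 2029-06-09; done 2029-06-07 — timely.
(2) permitted from 2029-07-02 + 7 days = 2029-07-09 onward; done 2029-07-03 — 6 days too early.

Step 2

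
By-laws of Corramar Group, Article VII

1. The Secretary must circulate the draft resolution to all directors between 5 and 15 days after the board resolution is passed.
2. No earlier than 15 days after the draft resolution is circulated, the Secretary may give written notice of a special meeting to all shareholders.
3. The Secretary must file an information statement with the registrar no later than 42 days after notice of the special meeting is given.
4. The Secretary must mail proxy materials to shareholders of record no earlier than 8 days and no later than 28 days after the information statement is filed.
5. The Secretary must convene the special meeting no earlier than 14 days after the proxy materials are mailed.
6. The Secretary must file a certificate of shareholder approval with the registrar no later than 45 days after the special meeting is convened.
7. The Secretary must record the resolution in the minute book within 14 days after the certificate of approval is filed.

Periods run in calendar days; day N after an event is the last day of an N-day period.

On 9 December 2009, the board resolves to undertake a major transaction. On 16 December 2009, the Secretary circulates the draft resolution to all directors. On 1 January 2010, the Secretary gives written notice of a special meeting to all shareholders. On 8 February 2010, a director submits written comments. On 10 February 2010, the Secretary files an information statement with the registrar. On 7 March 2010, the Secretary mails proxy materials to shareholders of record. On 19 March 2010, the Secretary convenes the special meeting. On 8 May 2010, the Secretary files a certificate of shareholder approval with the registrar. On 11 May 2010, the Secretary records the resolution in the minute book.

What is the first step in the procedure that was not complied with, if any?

Step 1 — 5 and 15 days from 9 December 2009 (when the board resolution is passed) are 14 December 2009 and 24 December 2009 respectively; done 16 December 2009, which is between those dates.
Step 2 — must wait 15 days from 16 December 2009 (when the draft resolution is circulated), so not before 31 December 2009; done 1 January 2010 — permitted.
Step 3 — counting 42 days from 1 January 2010 (when notice of the special meeting is given) gives a deadline of 12 February 2010; completed 10 February 2010, before the deadline.
Step 4 — 8 and 28 days from 10 February 2010 (when the information statement is filed) are 18 February 2010 and 10 March 2010 respectively; done 7 March 2010 — within the window.
Step 5 — must wait 14 days from 7 March 2010 (when the proxy materials are mailed), so not before 21 March 2010; 19 March 2010 is 2 days before the earliest permitted date.
The analysis stops there.

Step 5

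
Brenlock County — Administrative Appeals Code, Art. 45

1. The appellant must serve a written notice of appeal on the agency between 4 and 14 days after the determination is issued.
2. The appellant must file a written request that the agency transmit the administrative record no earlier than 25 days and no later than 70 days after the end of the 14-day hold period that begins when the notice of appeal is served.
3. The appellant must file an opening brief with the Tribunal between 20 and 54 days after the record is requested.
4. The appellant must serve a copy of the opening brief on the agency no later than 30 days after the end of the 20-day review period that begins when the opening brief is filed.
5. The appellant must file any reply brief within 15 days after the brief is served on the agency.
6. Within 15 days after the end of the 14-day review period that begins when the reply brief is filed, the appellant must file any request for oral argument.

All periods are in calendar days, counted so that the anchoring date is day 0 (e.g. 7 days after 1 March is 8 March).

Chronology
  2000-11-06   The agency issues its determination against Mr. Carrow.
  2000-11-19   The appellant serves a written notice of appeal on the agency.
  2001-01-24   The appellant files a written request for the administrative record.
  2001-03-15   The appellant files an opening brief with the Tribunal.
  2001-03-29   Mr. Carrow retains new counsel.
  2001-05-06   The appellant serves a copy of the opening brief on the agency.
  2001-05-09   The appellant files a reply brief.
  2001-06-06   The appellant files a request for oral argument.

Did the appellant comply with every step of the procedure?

(1) the permitted window runs from 2000-11-06 + 4 = 2000-11-10 to 2000-11-06 + 14 = 2000-11-20; done 2000-11-19, which is between those dates.
(2) the permitted window runs from 2000-12-03 + 25 = 2000-12-28 to 2000-12-03 + 70 = 2001-02-11; done 2001-01-24 — within the window.
(3) the permitted window runs from 2001-01-24 + 20 = 2001-02-13 to 2001-01-24 + 54 = 2001-03-19; done 2001-03-15, which is between those dates.
(4) due by 2001-04-04 + 30 days = 2001-05-04; 2001-05-06 misses that deadline by 2 days.

No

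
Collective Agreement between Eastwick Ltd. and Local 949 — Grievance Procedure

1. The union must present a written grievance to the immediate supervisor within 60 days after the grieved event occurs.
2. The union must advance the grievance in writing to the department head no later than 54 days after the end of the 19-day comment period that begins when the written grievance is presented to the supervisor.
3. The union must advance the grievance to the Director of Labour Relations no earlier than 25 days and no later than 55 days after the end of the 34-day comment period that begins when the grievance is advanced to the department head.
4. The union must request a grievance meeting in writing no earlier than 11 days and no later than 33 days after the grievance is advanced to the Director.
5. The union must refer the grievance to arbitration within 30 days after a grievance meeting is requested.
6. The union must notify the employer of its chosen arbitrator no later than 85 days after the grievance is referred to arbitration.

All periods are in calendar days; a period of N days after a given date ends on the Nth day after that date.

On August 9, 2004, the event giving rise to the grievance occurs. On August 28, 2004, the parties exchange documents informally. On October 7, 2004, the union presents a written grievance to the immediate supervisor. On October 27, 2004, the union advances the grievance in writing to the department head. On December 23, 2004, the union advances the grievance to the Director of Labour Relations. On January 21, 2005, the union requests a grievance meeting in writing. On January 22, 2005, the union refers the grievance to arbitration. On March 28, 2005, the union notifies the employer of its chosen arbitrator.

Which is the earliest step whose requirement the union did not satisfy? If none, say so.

Step 3

Step 1: 60 days after August 9, 2004 (when the grieved event occurs) is October 8, 2004; October 7, 2004 is within that limit.
Step 2: 54 days after October 26, 2004 (end of the 19-day comment period, which began when the written grievance is presented to the supervisor on October 7, 2004) is December 19, 2004; October 27, 2004 is within that limit.
Step 3: the window is 25–55 days after November 30, 2004 (end of the 34-day comment period, which began when the grievance is advanced to the department head on October 27, 2004), so December 25, 2004 through January 24, 2005; December 23, 2004 is 2 days too early.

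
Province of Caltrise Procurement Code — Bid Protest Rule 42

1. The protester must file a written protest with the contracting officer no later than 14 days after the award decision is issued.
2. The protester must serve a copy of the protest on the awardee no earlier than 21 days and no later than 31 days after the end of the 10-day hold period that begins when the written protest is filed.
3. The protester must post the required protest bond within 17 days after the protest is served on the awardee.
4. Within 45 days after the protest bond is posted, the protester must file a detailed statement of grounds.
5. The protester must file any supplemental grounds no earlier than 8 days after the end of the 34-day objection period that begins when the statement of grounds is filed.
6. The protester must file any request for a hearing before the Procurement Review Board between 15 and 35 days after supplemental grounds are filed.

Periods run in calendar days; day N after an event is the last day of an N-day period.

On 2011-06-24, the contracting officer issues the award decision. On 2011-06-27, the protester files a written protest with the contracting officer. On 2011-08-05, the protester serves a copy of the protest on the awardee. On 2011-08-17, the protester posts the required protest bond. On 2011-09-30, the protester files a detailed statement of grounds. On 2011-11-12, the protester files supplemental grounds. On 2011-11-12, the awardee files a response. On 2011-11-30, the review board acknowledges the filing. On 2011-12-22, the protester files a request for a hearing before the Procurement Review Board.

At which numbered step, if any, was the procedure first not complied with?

Step 6

Step 1 — counting 14 days from 2011-06-24 (when the award decision is issued) gives a deadline of 2011-07-08; 2011-06-27 is within that limit.
Step 2 — 21 and 31 days from 2011-07-07 (end of the 10-day hold period, which began when the written protest is filed on 2011-06-27) are 2011-07-28 and 2011-08-07 respectively; done 2011-08-05, which is between those dates.
Step 3 — counting 17 days from 2011-08-05 (when the protest is served on the awardee) gives a deadline of 2011-08-22; completed 2011-08-17, before the deadline.
Step 4 — counting 45 days from 2011-08-17 (when the protest bond is posted) gives a deadline of 2011-10-01; done 2011-09-30 — timely.
Step 5 — must wait 8 days from 2011-11-03 (end of the 34-day objection period, which began when the statement of grounds is filed on 2011-09-30), so not before 2011-11-11; done 2011-11-12, after the minimum wait.
Step 6 — 15 and 35 days from 2011-11-12 (when supplemental grounds are filed) are 2011-11-27 and 2011-12-17 respectively; done 2011-12-22 — 5 days after the window closed.
No need to go further; step 6 was not satisfied.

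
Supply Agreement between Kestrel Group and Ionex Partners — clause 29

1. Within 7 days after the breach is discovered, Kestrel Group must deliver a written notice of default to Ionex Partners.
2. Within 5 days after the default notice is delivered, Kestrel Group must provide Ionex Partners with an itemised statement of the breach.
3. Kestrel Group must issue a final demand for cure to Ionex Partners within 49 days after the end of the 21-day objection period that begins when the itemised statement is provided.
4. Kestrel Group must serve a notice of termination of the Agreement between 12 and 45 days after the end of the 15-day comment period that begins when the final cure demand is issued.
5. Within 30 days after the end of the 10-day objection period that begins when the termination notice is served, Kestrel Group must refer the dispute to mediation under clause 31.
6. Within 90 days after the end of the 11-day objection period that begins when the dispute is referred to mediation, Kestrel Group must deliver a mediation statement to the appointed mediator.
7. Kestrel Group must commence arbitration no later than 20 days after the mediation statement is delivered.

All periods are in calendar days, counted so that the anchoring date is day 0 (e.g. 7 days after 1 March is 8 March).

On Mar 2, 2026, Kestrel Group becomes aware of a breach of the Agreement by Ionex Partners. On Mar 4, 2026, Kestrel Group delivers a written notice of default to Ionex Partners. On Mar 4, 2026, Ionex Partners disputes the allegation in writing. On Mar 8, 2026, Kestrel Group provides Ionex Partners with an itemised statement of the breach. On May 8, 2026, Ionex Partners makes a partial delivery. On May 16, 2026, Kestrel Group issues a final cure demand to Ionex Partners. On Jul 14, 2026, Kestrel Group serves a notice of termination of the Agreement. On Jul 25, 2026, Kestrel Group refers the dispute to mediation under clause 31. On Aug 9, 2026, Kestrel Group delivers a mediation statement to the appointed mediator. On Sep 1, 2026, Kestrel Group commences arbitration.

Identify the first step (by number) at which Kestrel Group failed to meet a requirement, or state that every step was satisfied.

Step 7

Step 1 — counting 7 days from Mar 2, 2026 (when the breach is discovered) gives a deadline of Mar 9, 2026; done Mar 4, 2026 — timely.
Step 2 — counting 5 days from Mar 4, 2026 (when the default notice is delivered) gives a deadline of Mar 9, 2026; done Mar 8, 2026 — timely.
Step 3 — counting 49 days from Mar 29, 2026 (end of the 21-day objection period, which began when the itemised statement is provided on Mar 8, 2026) gives a deadline of May 17, 2026; May 16, 2026 is within that limit.
Step 4 — 12 and 45 days from May 31, 2026 (end of the 15-day comment period, which began when the final cure demand is issued on May 16, 2026) are Jun 12, 2026 and Jul 15, 2026 respectively; done Jul 14, 2026 — within the window.
Step 5 — counting 30 days from Jul 24, 2026 (end of the 10-day objection period, which began when the termination notice is served on Jul 14, 2026) gives a deadline of Aug 23, 2026; done Jul 25, 2026 — timely.
Step 6 — counting 90 days from Aug 5, 2026 (end of the 11-day objection period, which began when the dispute is referred to mediation on Jul 25, 2026) gives a deadline of Nov 3, 2026; Aug 9, 2026 is within that limit.
Step 7 — counting 20 days from Aug 9, 2026 (when the mediation statement is delivered) gives a deadline of Aug 29, 2026; done Sep 1, 2026 — 3 days late.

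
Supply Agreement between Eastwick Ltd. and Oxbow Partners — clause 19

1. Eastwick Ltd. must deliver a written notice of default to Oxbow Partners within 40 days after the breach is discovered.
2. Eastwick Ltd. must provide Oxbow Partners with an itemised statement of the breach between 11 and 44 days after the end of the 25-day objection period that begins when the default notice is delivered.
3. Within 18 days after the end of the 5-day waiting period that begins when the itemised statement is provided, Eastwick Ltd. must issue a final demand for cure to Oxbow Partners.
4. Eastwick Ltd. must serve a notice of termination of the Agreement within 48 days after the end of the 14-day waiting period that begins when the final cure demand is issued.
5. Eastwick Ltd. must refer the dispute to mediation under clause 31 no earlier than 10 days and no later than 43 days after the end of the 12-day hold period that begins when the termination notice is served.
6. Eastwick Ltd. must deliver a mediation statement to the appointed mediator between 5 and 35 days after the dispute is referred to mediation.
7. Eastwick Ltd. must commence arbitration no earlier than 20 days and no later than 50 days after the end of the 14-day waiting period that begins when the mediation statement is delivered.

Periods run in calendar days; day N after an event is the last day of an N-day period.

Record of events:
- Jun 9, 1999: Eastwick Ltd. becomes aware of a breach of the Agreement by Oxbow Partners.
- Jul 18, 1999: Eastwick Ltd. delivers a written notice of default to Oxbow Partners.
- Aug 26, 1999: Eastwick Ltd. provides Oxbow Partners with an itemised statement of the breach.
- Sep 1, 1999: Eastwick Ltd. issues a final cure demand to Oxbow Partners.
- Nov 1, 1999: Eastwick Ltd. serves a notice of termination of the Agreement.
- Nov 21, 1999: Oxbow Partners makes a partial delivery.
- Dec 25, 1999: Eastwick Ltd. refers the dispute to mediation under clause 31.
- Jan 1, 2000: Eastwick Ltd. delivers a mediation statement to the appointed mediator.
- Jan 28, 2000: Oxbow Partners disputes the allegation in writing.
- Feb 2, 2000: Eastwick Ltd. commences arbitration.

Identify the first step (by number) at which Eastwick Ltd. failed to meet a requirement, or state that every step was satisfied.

Step 1 — counting 40 days from Jun 9, 1999 (when the breach is discovered) gives a deadline of Jul 19, 1999; done Jul 18, 1999 — timely.
Step 2 — 11 and 44 days from Aug 12, 1999 (end of the 25-day objection period, which began when the default notice is delivered on Jul 18, 1999) are Aug 23, 1999 and Sep 25, 1999 respectively; done Aug 26, 1999 — within the window.
Step 3 — counting 18 days from Aug 31, 1999 (end of the 5-day waiting period, which began when the itemised statement is provided on Aug 26, 1999) gives a deadline of Sep 18, 1999; done Sep 1, 1999 — timely.
Step 4 — counting 48 days from Sep 15, 1999 (end of the 14-day waiting period, which began when the final cure demand is issued on Sep 1, 1999) gives a deadline of Nov 2, 1999; Nov 1, 1999 is within that limit.
Step 5 — 10 and 43 days from Nov 13, 1999 (end of the 12-day hold period, which began when the termination notice is served on Nov 1, 1999) are Nov 23, 1999 and Dec 26, 1999 respectively; done Dec 25, 1999 — within the window.
Step 6 — 5 and 35 days from Dec 25, 1999 (when the dispute is referred to mediation) are Dec 30, 1999 and Jan 29, 2000 respectively; done Jan 1, 2000, which is between those dates.
Step 7 — 20 and 50 days from Jan 15, 2000 (end of the 14-day waiting period, which began when the mediation statement is delivered on Jan 1, 2000) are Feb 4, 2000 and Mar 5, 2000 respectively; Feb 2, 2000 is 2 days too early.

Step 7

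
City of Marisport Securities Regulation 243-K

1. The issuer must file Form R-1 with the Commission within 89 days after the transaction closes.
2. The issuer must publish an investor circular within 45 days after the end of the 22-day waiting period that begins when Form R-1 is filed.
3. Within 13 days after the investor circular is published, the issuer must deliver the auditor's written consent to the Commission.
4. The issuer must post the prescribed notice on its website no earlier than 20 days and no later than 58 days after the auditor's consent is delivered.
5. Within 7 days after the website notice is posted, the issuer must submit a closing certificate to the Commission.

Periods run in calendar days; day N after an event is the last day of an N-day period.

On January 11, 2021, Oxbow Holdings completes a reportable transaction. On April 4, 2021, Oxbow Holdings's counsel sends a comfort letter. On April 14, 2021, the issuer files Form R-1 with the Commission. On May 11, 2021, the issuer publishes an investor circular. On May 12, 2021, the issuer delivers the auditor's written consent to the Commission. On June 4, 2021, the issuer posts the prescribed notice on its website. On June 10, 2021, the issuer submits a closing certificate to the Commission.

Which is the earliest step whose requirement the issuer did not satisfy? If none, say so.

Step 1

Step 1: 89 days after January 11, 2021 (when the transaction closes) is April 10, 2021; done April 14, 2021 — 4 days late.
The analysis stops there.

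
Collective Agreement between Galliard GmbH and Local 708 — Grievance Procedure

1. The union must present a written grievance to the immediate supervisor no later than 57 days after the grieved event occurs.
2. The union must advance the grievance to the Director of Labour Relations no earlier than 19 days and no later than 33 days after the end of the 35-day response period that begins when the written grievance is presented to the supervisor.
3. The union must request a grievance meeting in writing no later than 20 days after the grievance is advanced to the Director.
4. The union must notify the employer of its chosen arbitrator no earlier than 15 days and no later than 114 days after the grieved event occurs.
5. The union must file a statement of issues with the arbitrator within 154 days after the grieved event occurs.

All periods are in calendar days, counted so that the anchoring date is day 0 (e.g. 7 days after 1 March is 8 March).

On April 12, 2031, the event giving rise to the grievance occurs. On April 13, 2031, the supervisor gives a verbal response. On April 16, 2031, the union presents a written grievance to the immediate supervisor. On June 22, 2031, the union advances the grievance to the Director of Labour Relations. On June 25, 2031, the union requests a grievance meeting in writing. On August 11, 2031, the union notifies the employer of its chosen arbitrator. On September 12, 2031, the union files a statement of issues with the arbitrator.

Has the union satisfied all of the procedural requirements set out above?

No

Step 1: 57 days after April 12, 2031 (when the grieved event occurs) is June 8, 2031; completed April 16, 2031, before the deadline.
Step 2: the window is 19–33 days after May 21, 2031 (end of the 35-day response period, which began when the written grievance is presented to the supervisor on April 16, 2031), so June 9, 2031 through June 23, 2031; done June 22, 2031, which is between those dates.
Step 3: 20 days after June 22, 2031 (when the grievance is advanced to the Director) is July 12, 2031; done June 25, 2031 — timely.
Step 4: the window is 15–114 days after April 12, 2031 (when the grieved event occurs), so April 27, 2031 through August 4, 2031; done August 11, 2031 — 7 days after the window closed.
That is the first point of non-compliance.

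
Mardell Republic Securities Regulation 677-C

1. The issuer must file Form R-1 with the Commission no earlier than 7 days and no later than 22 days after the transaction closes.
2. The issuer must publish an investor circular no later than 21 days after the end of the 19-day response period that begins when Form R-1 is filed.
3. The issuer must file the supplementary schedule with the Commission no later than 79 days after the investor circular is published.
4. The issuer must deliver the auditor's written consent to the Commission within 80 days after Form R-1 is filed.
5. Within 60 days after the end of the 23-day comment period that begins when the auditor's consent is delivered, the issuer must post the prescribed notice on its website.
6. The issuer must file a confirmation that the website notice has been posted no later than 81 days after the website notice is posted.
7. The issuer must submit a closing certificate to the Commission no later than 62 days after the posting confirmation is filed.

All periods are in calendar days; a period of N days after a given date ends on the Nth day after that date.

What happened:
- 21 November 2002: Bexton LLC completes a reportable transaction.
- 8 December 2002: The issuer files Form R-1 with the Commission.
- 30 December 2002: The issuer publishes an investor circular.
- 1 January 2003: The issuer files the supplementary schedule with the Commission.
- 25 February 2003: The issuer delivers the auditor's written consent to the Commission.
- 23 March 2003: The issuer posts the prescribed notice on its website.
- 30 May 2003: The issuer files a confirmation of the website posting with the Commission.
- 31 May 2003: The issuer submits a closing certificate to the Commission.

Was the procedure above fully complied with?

Step 1 — 7 and 22 days from 21 November 2002 (when the transaction closes) are 28 November 2002 and 13 December 2002 respectively; done 8 December 2002 — within the window.
Step 2 — counting 21 days from 27 December 2002 (end of the 19-day response period, which began when Form R-1 is filed on 8 December 2002) gives a deadline of 17 January 2003; 30 December 2002 is within that limit.
Step 3 — counting 79 days from 30 December 2002 (when the investor circular is published) gives a deadline of 19 March 2003; 1 January 2003 is within that limit.
Step 4 — counting 80 days from 8 December 2002 (when Form R-1 is filed) gives a deadline of 26 February 2003; completed 25 February 2003, before the deadline.
Step 5 — counting 60 days from 20 March 2003 (end of the 23-day comment period, which began when the auditor's consent is delivered on 25 February 2003) gives a deadline of 19 May 2003; done 23 March 2003 — timely.
Step 6 — counting 81 days from 23 March 2003 (when the website notice is posted) gives a deadline of 12 June 2003; 30 May 2003 is within that limit.
Step 7 — counting 62 days from 30 May 2003 (when the posting confirmation is filed) gives a deadline of 31 July 2003; 31 May 2003 is within that limit.

Yes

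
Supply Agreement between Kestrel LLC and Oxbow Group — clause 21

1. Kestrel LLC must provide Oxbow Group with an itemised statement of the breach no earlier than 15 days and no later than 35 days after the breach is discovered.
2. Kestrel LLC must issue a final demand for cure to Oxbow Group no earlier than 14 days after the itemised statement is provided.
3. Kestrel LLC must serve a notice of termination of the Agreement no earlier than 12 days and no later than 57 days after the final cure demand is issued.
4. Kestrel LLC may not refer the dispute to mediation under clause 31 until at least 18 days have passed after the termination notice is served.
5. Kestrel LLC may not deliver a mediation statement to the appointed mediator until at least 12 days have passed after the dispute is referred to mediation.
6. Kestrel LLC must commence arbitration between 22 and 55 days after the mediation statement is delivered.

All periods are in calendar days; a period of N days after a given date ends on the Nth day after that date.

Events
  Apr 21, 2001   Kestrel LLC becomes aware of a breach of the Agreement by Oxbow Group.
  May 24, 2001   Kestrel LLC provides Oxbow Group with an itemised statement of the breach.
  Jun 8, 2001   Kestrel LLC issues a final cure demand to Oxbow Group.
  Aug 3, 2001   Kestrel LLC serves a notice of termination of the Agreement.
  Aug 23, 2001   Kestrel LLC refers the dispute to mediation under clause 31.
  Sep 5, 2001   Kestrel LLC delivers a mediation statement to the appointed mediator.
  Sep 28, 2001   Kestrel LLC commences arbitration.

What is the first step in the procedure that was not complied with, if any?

None — every step was satisfied

Step 1: the window is 15–35 days after Apr 21, 2001 (when the breach is discovered), so May 6, 2001 through May 26, 2001; done May 24, 2001, which is between those dates.
Step 2: the earliest permitted date is 14 days after May 24, 2001 (when the itemised statement is provided), i.e. Jun 7, 2001; Jun 8, 2001 is on or after that date.
Step 3: the window is 12–57 days after Jun 8, 2001 (when the final cure demand is issued), so Jun 20, 2001 through Aug 4, 2001; Aug 3, 2001 falls inside that range.
Step 4: the earliest permitted date is 18 days after Aug 3, 2001 (when the termination notice is served), i.e. Aug 21, 2001; done Aug 23, 2001, after the minimum wait.
Step 5: the earliest permitted date is 12 days after Aug 23, 2001 (when the dispute is referred to mediation), i.e. Sep 4, 2001; done Sep 5, 2001 — permitted.
Step 6: the window is 22–55 days after Sep 5, 2001 (when the mediation statement is delivered), so Sep 27, 2001 through Oct 30, 2001; done Sep 28, 2001, which is between those dates.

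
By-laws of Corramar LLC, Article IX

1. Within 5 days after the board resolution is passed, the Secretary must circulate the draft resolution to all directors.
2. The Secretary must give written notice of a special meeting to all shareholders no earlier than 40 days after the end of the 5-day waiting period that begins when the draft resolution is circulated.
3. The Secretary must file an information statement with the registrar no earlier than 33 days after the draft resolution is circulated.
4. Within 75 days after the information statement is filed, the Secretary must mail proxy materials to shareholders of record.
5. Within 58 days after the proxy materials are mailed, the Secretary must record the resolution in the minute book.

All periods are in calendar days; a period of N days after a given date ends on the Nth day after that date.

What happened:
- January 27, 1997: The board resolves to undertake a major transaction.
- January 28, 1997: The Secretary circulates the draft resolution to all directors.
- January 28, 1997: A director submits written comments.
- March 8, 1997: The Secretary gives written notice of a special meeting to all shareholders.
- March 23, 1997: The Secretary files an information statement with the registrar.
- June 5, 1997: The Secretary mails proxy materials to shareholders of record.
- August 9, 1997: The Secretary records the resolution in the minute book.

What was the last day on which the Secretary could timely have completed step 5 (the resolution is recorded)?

Step 5 runs from June 5, 1997, when the proxy materials are mailed. 58 days after June 5, 1997 is August 2, 1997.

August 2, 1997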